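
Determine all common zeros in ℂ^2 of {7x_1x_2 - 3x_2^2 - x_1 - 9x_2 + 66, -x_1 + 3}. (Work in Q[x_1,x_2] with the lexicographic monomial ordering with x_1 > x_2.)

Compute a lex Gröbner basis by Buchberger's algorithm.
f_1 = 7x_1x_2 - x_1 - 3x_2^2 - 9x_2 + 66, LT = x_1x_2.
f_2 = -x_1 + 3, LT = x_1.

S(f_1,f_2): lcm = x_1x_2. S = -1/7x_1 - 3/7x_2^2 + 12/7x_2 + 66/7.
  leading term x_1: subtract (1/7)·f_2 from -1/7x_1 - 3/7x_2^2 + 12/7x_2 + 66/7 → -3/7x_2^2 + 12/7x_2 + 9
  leading term x_2^2: no divisor's leading term divides it; move -3/7x_2^2 to the remainder.
  leading term x_2: no divisor's leading term divides it; move 12/7x_2 to the remainder.
  leading term 1: no divisor's leading term divides it; move 9 to the remainder.
  remainder -3/7x_2^2 + 12/7x_2 + 9 ≠ 0; add h_3 = -3/7x_2^2 + 12/7x_2 + 9 to the basis.

The other S-polynomials (S(f_1,h_3), S(f_2,h_3)) all reduce to 0 modulo the current basis, so we have a Gröbner basis.
Inter-reduce: drop elements whose leading term is divisible by another's, tail-reduce, and make monic.
Reduced Gröbner basis: {x_1 - 3, x_2^2 - 4x_2 - 21}.

A lex Gröbner basis eliminates variables successively. Here x_2^2 - 4x_2 - 21 depends only on x_2, with roots {-3, 7}; lifting each root through the earlier basis elements recovers the full solutions.
  x_2 = -3: the earlier basis element becomes x_1 - 3 = 0, giving x_1 = 3 — point (3, -3).
  x_2 = 7: the earlier basis element becomes x_1 - 3 = 0, giving x_1 = 3 — point (3, 7).

{(3, -3), (3, 7)}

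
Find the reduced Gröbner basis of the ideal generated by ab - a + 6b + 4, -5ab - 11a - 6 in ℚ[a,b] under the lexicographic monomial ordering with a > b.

G = {a - 15/8b - ⅞, b² + 8/3b + 5/3}

f_1 = ab - a + 6b + 4, LT = ab.
f_2 = -5ab - 11a - 6, LT = ab.

S(f_1,f_2): lcm = ab. S = -16/5a + 6b + 14/5.
  reduce S modulo (f_1, f_2):
  remainder -16/5a + 6b + 14/5 ≠ 0; add g_3 = -16/5a + 6b + 14/5 to the basis.

S(f_1,g_3): lcm = ab. S = -a + 15/8b² + 55/8b + 4.
  reduce S modulo (f_1, f_2, g_3):
  remainder 15/8b² + 5b + 25/8 ≠ 0; add g_4 = 15/8b² + 5b + 25/8 to the basis.

The other S-polynomials (S(f_2,g_3), S(f_1,g_4), S(f_2,g_4), S(g_3,g_4)) all reduce to 0 modulo the current basis, so we have a Gröbner basis.
Inter-reduce: drop elements whose leading term is divisible by another's, tail-reduce, and make monic.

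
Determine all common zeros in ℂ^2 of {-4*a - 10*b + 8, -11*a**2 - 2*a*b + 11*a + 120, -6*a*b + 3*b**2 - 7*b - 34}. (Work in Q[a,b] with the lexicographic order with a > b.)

{(-3, 2)}

Compute a lex Gröbner basis by Buchberger's algorithm.
f_1 = -4*a - 10*b + 8, LT = a.
f_2 = -11*a**2 - 2*a*b + 11*a + 120, LT = a**2.
f_3 = -6*a*b + 3*b**2 - 7*b - 34, LT = a*b.

S(f_1,f_2): lcm = a**2. S = 51/22*a*b - a + 120/11.
  leading term a*b: subtract (-51/88*b)·f_1 from 51/22*a*b - a + 120/11 → -a - 255/44*b**2 + 51/11*b + 120/11
  leading term a: subtract (1/4)·f_1 from -a - 255/44*b**2 + 51/11*b + 120/11 → -255/44*b**2 + 157/22*b + 98/11
  leading term b**2: no divisor's leading term divides it; move -255/44*b**2 to the remainder.
  leading term b: no divisor's leading term divides it; move 157/22*b to the remainder.
  leading term 1: no divisor's leading term divides it; move 98/11 to the remainder.
  remainder -255/44*b**2 + 157/22*b + 98/11 ≠ 0; add h_4 = -255/44*b**2 + 157/22*b + 98/11 to the basis.

S(f_1,f_3): lcm = a*b. S = 3*b**2 - 19/6*b - 17/3.
  leading term b**2: subtract (-44/85)·h_4 from 3*b**2 - 19/6*b - 17/3 → 269/510*b - 269/255
  leading term b: no divisor's leading term divides it; move 269/510*b to the remainder.
  leading term 1: no divisor's leading term divides it; move -269/255 to the remainder.
  remainder 269/510*b - 269/255 ≠ 0; add h_5 = 269/510*b - 269/255 to the basis.

S(f_2,f_3): lcm = a**2*b. S = 15/22*a*b**2 - 13/6*a*b - 17/3*a - 120/11*b.
  leading term a*b**2: subtract (-15/88*b**2)·f_1 from 15/22*a*b**2 - 13/6*a*b - 17/3*a - 120/11*b → -13/6*a*b - 17/3*a - 75/44*b**3 + 15/11*b**2 - 120/11*b
  leading term a*b: subtract (13/24*b)·f_1 from -13/6*a*b - 17/3*a - 75/44*b**3 + 15/11*b**2 - 120/11*b → -17/3*a - 75/44*b**3 + 895/132*b**2 - 503/33*b
  leading term a: subtract (17/12)·f_1 from -17/3*a - 75/44*b**3 + 895/132*b**2 - 503/33*b → -75/44*b**3 + 895/132*b**2 - 71/66*b - 34/3
  leading term b**3: subtract (5/17*b)·h_4 from -75/44*b**3 + 895/132*b**2 - 71/66*b - 34/3 → 955/204*b**2 - 377/102*b - 34/3
  leading term b**2: subtract (-2101/2601)·h_4 from 955/204*b**2 - 377/102*b - 34/3 → 5380/2601*b - 10760/2601
  leading term b: subtract (200/51)·h_5 from 5380/2601*b - 10760/2601 → 0
  remainder 0.

S(f_1,h_4): leading monomials are coprime, so the S-polynomial reduces to 0 (Buchberger's first criterion).
S(f_2,h_4): leading monomials are coprime, so the S-polynomial reduces to 0 (Buchberger's first criterion).
S(f_3,h_4): lcm = a*b**2. S = 314/255*a*b + 392/255*a - 1/2*b**3 + 7/6*b**2 + 17/3*b.
  leading term a*b: subtract (-157/510*b)·f_1 from 314/255*a*b + 392/255*a - 1/2*b**3 + 7/6*b**2 + 17/3*b → 392/255*a - 1/2*b**3 - 65/34*b**2 + 691/85*b
  leading term a: subtract (-98/255)·f_1 from 392/255*a - 1/2*b**3 - 65/34*b**2 + 691/85*b → -1/2*b**3 - 65/34*b**2 + 1093/255*b + 784/255
  leading term b**3: subtract (22/255*b)·h_4 from -1/2*b**3 - 65/34*b**2 + 1093/255*b + 784/255 → -1289/510*b**2 + 299/85*b + 784/255
  leading term b**2: subtract (28358/65025)·h_4 from -1289/510*b**2 + 299/85*b + 784/255 → 26362/65025*b - 52724/65025
  leading term b: subtract (196/255)·h_5 from 26362/65025*b - 52724/65025 → 0
  remainder 0.

S(f_1,h_5): leading monomials are coprime, so the S-polynomial reduces to 0 (Buchberger's first criterion).
S(f_2,h_5): leading monomials are coprime, so the S-polynomial reduces to 0 (Buchberger's first criterion).
S(f_3,h_5): lcm = a*b. S = 2*a - 1/2*b**2 + 7/6*b + 17/3.
  leading term a: subtract (-1/2)·f_1 from 2*a - 1/2*b**2 + 7/6*b + 17/3 → -1/2*b**2 - 23/6*b + 29/3
  leading term b**2: subtract (22/255)·h_4 from -1/2*b**2 - 23/6*b + 29/3 → -2269/510*b + 2269/255
  leading term b: subtract (-2269/269)·h_5 from -2269/510*b + 2269/255 → 0
  remainder 0.

S(h_4,h_5): lcm = b**2. S = 196/255*b - 392/255.
  leading term b: subtract (392/269)·h_5 from 196/255*b - 392/255 → 0
  remainder 0.

Every S-polynomial of the final basis reduces to 0, so we have a Gröbner basis.
Inter-reduce: drop elements whose leading term is divisible by another's, tail-reduce, and make monic.
Reduced Gröbner basis: {a + 3, b - 2}.

Elimination: the polynomial b - 2 lies in the elimination ideal for b, so b ∈ {2}. For each such b, the remaining basis elements (now univariate) give the rest of the solution.
  b = 2: the earlier basis element becomes a + 3 = 0, giving a = -3 — point (-3, 2).
Zero-dimensionality of the ideal guarantees finitely many solutions over ℂ.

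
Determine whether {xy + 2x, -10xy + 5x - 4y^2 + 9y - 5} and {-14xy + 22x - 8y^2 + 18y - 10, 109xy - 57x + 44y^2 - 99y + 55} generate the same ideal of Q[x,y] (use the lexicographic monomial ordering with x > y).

Two ideals are equal iff their reduced Gröbner bases coincide (the reduced basis is unique for a fixed ordering).
Buchberger on the first generating set:
f_1 = xy + 2x, LT = xy.
f_2 = -10xy + 5x - 4y^2 + 9y - 5, LT = xy.

S(f_1,f_2): lcm = xy. S = 5/2x - 2/5y^2 + 9/10y - 1/2.
  leading term x: no divisor's leading term divides it; move 5/2x to the remainder.
  leading term y^2: no divisor's leading term divides it; move -2/5y^2 to the remainder.
  leading term y: no divisor's leading term divides it; move 9/10y to the remainder.
  leading term 1: no divisor's leading term divides it; move -1/2 to the remainder.
  remainder 5/2x - 2/5y^2 + 9/10y - 1/2 ≠ 0; add g_3 = 5/2x - 2/5y^2 + 9/10y - 1/2 to the basis.

S(f_1,g_3): lcm = xy. S = 2x + 4/25y^3 - 9/25y^2 + 1/5y.
  leading term x: subtract (4/5)·g_3 from 2x + 4/25y^3 - 9/25y^2 + 1/5y → 4/25y^3 - 1/25y^2 - 13/25y + 2/5
  leading term y^3: no divisor's leading term divides it; move 4/25y^3 to the remainder.
  leading term y^2: no divisor's leading term divides it; move -1/25y^2 to the remainder.
  leading term y: no divisor's leading term divides it; move -13/25y to the remainder.
  leading term 1: no divisor's leading term divides it; move 2/5 to the remainder.
  remainder 4/25y^3 - 1/25y^2 - 13/25y + 2/5 ≠ 0; add g_4 = 4/25y^3 - 1/25y^2 - 13/25y + 2/5 to the basis.

The other S-polynomials (S(f_2,g_3), S(f_1,g_4), S(f_2,g_4), S(g_3,g_4)) all reduce to 0 modulo the current basis, so we have a Gröbner basis.
Inter-reduce: drop elements whose leading term is divisible by another's, tail-reduce, and make monic.
Reduced Gröbner basis: {x - 4/25y^2 + 9/25y - 1/5, y^3 - 1/4y^2 - 13/4y + 5/2}.

Buchberger on the second generating set:
h_1 = -14xy + 22x - 8y^2 + 18y - 10, LT = xy.
h_2 = 109xy - 57x + 44y^2 - 99y + 55, LT = xy.

S(h_1,h_2): lcm = xy. S = -800/763x + 128/763y^2 - 288/763y + 160/763.
  leading term x: no divisor's leading term divides it; move -800/763x to the remainder.
  leading term y^2: no divisor's leading term divides it; move 128/763y^2 to the remainder.
  leading term y: no divisor's leading term divides it; move -288/763y to the remainder.
  leading term 1: no divisor's leading term divides it; move 160/763 to the remainder.
  remainder -800/763x + 128/763y^2 - 288/763y + 160/763 ≠ 0; add k_3 = -800/763x + 128/763y^2 - 288/763y + 160/763 to the basis.

S(h_1,k_3): lcm = xy. S = -11/7x + 4/25y^3 + 37/175y^2 - 38/35y + 5/7.
  leading term x: subtract (1199/800)·k_3 from -11/7x + 4/25y^3 + 37/175y^2 - 38/35y + 5/7 → 4/25y^3 - 1/25y^2 - 13/25y + 2/5
  leading term y^3: no divisor's leading term divides it; move 4/25y^3 to the remainder.
  leading term y^2: no divisor's leading term divides it; move -1/25y^2 to the remainder.
  leading term y: no divisor's leading term divides it; move -13/25y to the remainder.
  leading term 1: no divisor's leading term divides it; move 2/5 to the remainder.
  remainder 4/25y^3 - 1/25y^2 - 13/25y + 2/5 ≠ 0; add k_4 = 4/25y^3 - 1/25y^2 - 13/25y + 2/5 to the basis.

The other S-polynomials (S(h_2,k_3), S(h_1,k_4), S(h_2,k_4), S(k_3,k_4)) all reduce to 0 modulo the current basis, so we have a Gröbner basis.
Inter-reduce: drop elements whose leading term is divisible by another's, tail-reduce, and make monic.
Reduced Gröbner basis: {x - 4/25y^2 + 9/25y - 1/5, y^3 - 1/4y^2 - 13/4y + 5/2}.

These coincide, so the ideals are equal.

Yes, the ideals are equal.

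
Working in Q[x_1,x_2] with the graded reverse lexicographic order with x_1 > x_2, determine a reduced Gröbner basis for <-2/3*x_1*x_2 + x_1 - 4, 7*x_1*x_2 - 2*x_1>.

The reduced Gröbner basis is the canonical form of the ideal for this ordering.

f_1 = -2/3*x_1*x_2 + x_1 - 4, LT = x_1*x_2.
f_2 = 7*x_1*x_2 - 2*x_1, LT = x_1*x_2.

S(f_1,f_2): lcm = x_1*x_2. S = -17/14*x_1 + 6.
  leading term x_1: no divisor's leading term divides it; move -17/14*x_1 to the remainder.
  leading term 1: no divisor's leading term divides it; move 6 to the remainder.
  remainder -17/14*x_1 + 6 ≠ 0; add g_3 = -17/14*x_1 + 6 to the basis.

S(f_1,g_3): lcm = x_1*x_2. S = -3/2*x_1 + 84/17*x_2 + 6.
  leading term x_1: subtract (21/17)·g_3 from -3/2*x_1 + 84/17*x_2 + 6 → 84/17*x_2 - 24/17
  leading term x_2: no divisor's leading term divides it; move 84/17*x_2 to the remainder.
  leading term 1: no divisor's leading term divides it; move -24/17 to the remainder.
  remainder 84/17*x_2 - 24/17 ≠ 0; add g_4 = 84/17*x_2 - 24/17 to the basis.

The other S-polynomials (S(f_2,g_3), S(f_1,g_4), S(f_2,g_4), S(g_3,g_4)) all reduce to 0 modulo the current basis, so we have a Gröbner basis.
Inter-reduce: drop elements whose leading term is divisible by another's, tail-reduce, and make monic.

G = {x_1 - 84/17, x_2 - 2/7}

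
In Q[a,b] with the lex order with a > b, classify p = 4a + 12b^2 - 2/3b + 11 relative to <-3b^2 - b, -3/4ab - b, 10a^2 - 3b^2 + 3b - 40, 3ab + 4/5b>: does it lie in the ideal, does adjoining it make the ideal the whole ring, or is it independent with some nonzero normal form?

First compute the reduced Gröbner basis of I by Buchberger's algorithm.
f_1 = -3b^2 - b, LT = b^2.
f_2 = -3/4ab - b, LT = ab.
f_3 = 10a^2 - 3b^2 + 3b - 40, LT = a^2.
f_4 = 3ab + 4/5b, LT = ab.

S(f_1,f_2): lcm = ab^2. S = 1/3ab - 4/3b^2.
  leading term ab: subtract (-4/9)·f_2 from 1/3ab - 4/3b^2 → -4/3b^2 - 4/9b
  leading term b^2: subtract (4/9)·f_1 from -4/3b^2 - 4/9b → 0
  remainder 0.

S(f_1,f_3): leading monomials are coprime, so the S-polynomial reduces to 0 (Buchberger's first criterion).
S(f_1,f_4): lcm = ab^2. S = 1/3ab - 4/15b^2.
  leading term ab: subtract (-4/9)·f_2 from 1/3ab - 4/15b^2 → -4/15b^2 - 4/9b
  leading term b^2: subtract (4/45)·f_1 from -4/15b^2 - 4/9b → -16/45b
  leading term b: no divisor's leading term divides it; move -16/45b to the remainder.
  remainder -16/45b ≠ 0; add h_5 = -16/45b to the basis.

S(f_2,f_3): lcm = a^2b. S = 4/3ab + 3/10b^3 - 3/10b^2 + 4b.
  leading term ab: subtract (-16/9)·f_2 from 4/3ab + 3/10b^3 - 3/10b^2 + 4b → 3/10b^3 - 3/10b^2 + 20/9b
  leading term b^3: subtract (-1/10b)·f_1 from 3/10b^3 - 3/10b^2 + 20/9b → -2/5b^2 + 20/9b
  leading term b^2: subtract (2/15)·f_1 from -2/5b^2 + 20/9b → 106/45b
  leading term b: subtract (-53/8)·h_5 from 106/45b → 0
  remainder 0.

S(f_2,f_4): lcm = ab. S = 16/15b.
  leading term b: subtract (-3)·h_5 from 16/15b → 0
  remainder 0.

S(f_3,f_4): lcm = a^2b. S = -4/15ab - 3/10b^3 + 3/10b^2 - 4b.
  leading term ab: subtract (16/45)·f_2 from -4/15ab - 3/10b^3 + 3/10b^2 - 4b → -3/10b^3 + 3/10b^2 - 164/45b
  leading term b^3: subtract (1/10b)·f_1 from -3/10b^3 + 3/10b^2 - 164/45b → 2/5b^2 - 164/45b
  leading term b^2: subtract (-2/15)·f_1 from 2/5b^2 - 164/45b → -34/9b
  leading term b: subtract (85/8)·h_5 from -34/9b → 0
  remainder 0.

S(f_1,h_5): lcm = b^2. S = 1/3b.
  leading term b: subtract (-15/16)·h_5 from 1/3b → 0
  remainder 0.

S(f_2,h_5): lcm = ab. S = 4/3b.
  leading term b: subtract (-15/4)·h_5 from 4/3b → 0
  remainder 0.

S(f_3,h_5): leading monomials are coprime, so the S-polynomial reduces to 0 (Buchberger's first criterion).
S(f_4,h_5): lcm = ab. S = 4/15b.
  leading term b: subtract (-3/4)·h_5 from 4/15b → 0
  remainder 0.

Every S-polynomial of the final basis reduces to 0, so we have a Gröbner basis.
Inter-reduce: drop elements whose leading term is divisible by another's, tail-reduce, and make monic.
Reduced Gröbner basis: {a^2 - 4, b}.
Label its elements g_1 = a^2 - 4, g_2 = b.

Reduce p = 4a + 12b^2 - 2/3b + 11 modulo G:
  leading term a: no divisor's leading term divides it; move 4a to the remainder.
  leading term b^2: subtract (12b)·g_2 from 12b^2 - 2/3b + 11 → -2/3b + 11
  leading term b: subtract (-2/3)·g_2 from -2/3b + 11 → 11
  leading term 1: no divisor's leading term divides it; move 11 to the remainder.
  normal form = 4a + 11.
The normal form is nonzero, so p ∉ I. Since p minus its normal form lies in I, I + (p) = I + (r) where r = 4a + 11; decide whether this ideal is the whole ring.
Run Buchberger on G together with r (pairs among the g_i already reduce to 0 since G is a Gröbner basis):
g_1 = a^2 - 4, LT = a^2.
g_2 = b, LT = b.
r = 4a + 11, LT = a.

S(g_1,g_2): leading monomials are coprime, so the S-polynomial reduces to 0 (Buchberger's first criterion).
S(g_1,r): lcm = a^2. S = -11/4a - 4.
  leading term a: subtract (-11/16)·r from -11/4a - 4 → 57/16
  leading term 1: no divisor's leading term divides it; move 57/16 to the remainder.
  remainder 57/16 ≠ 0; add m_4 = 57/16 to the basis.

S(g_2,r): leading monomials are coprime, so the S-polynomial reduces to 0 (Buchberger's first criterion).
S(g_1,m_4): leading monomials are coprime, so the S-polynomial reduces to 0 (Buchberger's first criterion).
S(g_2,m_4): leading monomials are coprime, so the S-polynomial reduces to 0 (Buchberger's first criterion).
S(r,m_4): leading monomials are coprime, so the S-polynomial reduces to 0 (Buchberger's first criterion).
Every S-polynomial of the final basis reduces to 0, so we have a Gröbner basis.
Inter-reduce: drop elements whose leading term is divisible by another's, tail-reduce, and make monic.
Reduced Gröbner basis: {1}.
The reduced Gröbner basis of I + (p) is {1}: the ideal is the whole ring, so the enlarged system has no common solution — adjoining p is inconsistent.

The remainder on division by a Gröbner basis is unique — it is the normal form.

Adjoining 4a + 12b^2 - 2/3b + 11 makes the ideal the whole ring: the system is inconsistent.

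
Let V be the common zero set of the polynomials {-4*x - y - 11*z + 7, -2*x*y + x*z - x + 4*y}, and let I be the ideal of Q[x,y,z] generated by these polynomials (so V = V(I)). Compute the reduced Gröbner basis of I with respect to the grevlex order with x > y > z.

The reduced Gröbner basis is the canonical form of the ideal for this ordering.

f_1 = -4*x - y - 11*z + 7, LT = x.
f_2 = -2*x*y + x*z - x + 4*y, LT = x*y.

S(f_1,f_2): lcm = x*y. S = 1/4*y**2 + 1/2*x*z + 11/4*y*z - 1/2*x + 1/4*y.
  leading term y**2: no divisor's leading term divides it; move 1/4*y**2 to the remainder.
  leading term x*z: subtract (-1/8*z)·f_1 from 1/2*x*z + 11/4*y*z - 1/2*x + 1/4*y → 21/8*y*z - 11/8*z**2 - 1/2*x + 1/4*y + 7/8*z
  leading term y*z: no divisor's leading term divides it; move 21/8*y*z to the remainder.
  leading term z**2: no divisor's leading term divides it; move -11/8*z**2 to the remainder.
  leading term x: subtract (1/8)·f_1 from -1/2*x + 1/4*y + 7/8*z → 3/8*y + 9/4*z - 7/8
  leading term y: no divisor's leading term divides it; move 3/8*y to the remainder.
  leading term z: no divisor's leading term divides it; move 9/4*z to the remainder.
  leading term 1: no divisor's leading term divides it; move -7/8 to the remainder.
  remainder 1/4*y**2 + 21/8*y*z - 11/8*z**2 + 3/8*y + 9/4*z - 7/8 ≠ 0; add g_3 = 1/4*y**2 + 21/8*y*z - 11/8*z**2 + 3/8*y + 9/4*z - 7/8 to the basis.

S(f_1,g_3): leading monomials are coprime, so the S-polynomial reduces to 0 (Buchberger's first criterion).
S(f_2,g_3): lcm = x*y**2. S = -11*x*y*z + 11/2*x*z**2 - x*y - 2*y**2 - 9*x*z + 7/2*x.
  leading term x*y*z: subtract (11/4*y*z)·f_1 from -11*x*y*z + 11/2*x*z**2 - x*y - 2*y**2 - 9*x*z + 7/2*x → 11/4*y**2*z + 11/2*x*z**2 + 121/4*y*z**2 - x*y - 2*y**2 - 9*x*z - 77/4*y*z + 7/2*x
  leading term y**2*z: subtract (11*z)·g_3 from 11/4*y**2*z + 11/2*x*z**2 + 121/4*y*z**2 - x*y - 2*y**2 - 9*x*z - 77/4*y*z + 7/2*x → 11/2*x*z**2 + 11/8*y*z**2 + 121/8*z**3 - x*y - 2*y**2 - 9*x*z - 187/8*y*z - 99/4*z**2 + 7/2*x + 77/8*z
  leading term x*z**2: subtract (-11/8*z**2)·f_1 from 11/2*x*z**2 + 11/8*y*z**2 + 121/8*z**3 - x*y - 2*y**2 - 9*x*z - 187/8*y*z - 99/4*z**2 + 7/2*x + 77/8*z → -x*y - 2*y**2 - 9*x*z - 187/8*y*z - 121/8*z**2 + 7/2*x + 77/8*z
  leading term x*y: subtract (1/4*y)·f_1 from -x*y - 2*y**2 - 9*x*z - 187/8*y*z - 121/8*z**2 + 7/2*x + 77/8*z → -7/4*y**2 - 9*x*z - 165/8*y*z - 121/8*z**2 + 7/2*x - 7/4*y + 77/8*z
  leading term y**2: subtract (-7)·g_3 from -7/4*y**2 - 9*x*z - 165/8*y*z - 121/8*z**2 + 7/2*x - 7/4*y + 77/8*z → -9*x*z - 9/4*y*z - 99/4*z**2 + 7/2*x + 7/8*y + 203/8*z - 49/8
  leading term x*z: subtract (9/4*z)·f_1 from -9*x*z - 9/4*y*z - 99/4*z**2 + 7/2*x + 7/8*y + 203/8*z - 49/8 → 7/2*x + 7/8*y + 77/8*z - 49/8
  leading term x: subtract (-7/8)·f_1 from 7/2*x + 7/8*y + 77/8*z - 49/8 → 0
  remainder 0.

Every S-polynomial of the final basis reduces to 0, so we have a Gröbner basis.
Inter-reduce: drop elements whose leading term is divisible by another's, tail-reduce, and make monic.

G = {y**2 + 21/2*y*z - 11/2*z**2 + 3/2*y + 9*z - 7/2, x + 1/4*y + 11/4*z - 7/4}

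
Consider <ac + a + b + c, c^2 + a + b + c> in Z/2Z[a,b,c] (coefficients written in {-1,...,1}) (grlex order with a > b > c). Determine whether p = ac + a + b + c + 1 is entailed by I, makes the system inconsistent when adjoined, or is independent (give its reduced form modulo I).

Adjoining ac + a + b + c + 1 makes the ideal the whole ring: the system is inconsistent.

First compute the reduced Gröbner basis of I by Buchberger's algorithm.
f_1 = ac + a + b + c, LT = ac.
f_2 = c^2 + a + b + c, LT = c^2.

S(f_1,f_2): lcm = ac^2. S = a^2 + ab + bc + c^2.
  leading term a^2: no divisor's leading term divides it; move a^2 to the remainder.
  leading term ab: no divisor's leading term divides it; move ab to the remainder.
  leading term bc: no divisor's leading term divides it; move bc to the remainder.
  leading term c^2: subtract (1)·f_2 from c^2 → a + b + c
  leading term a: no divisor's leading term divides it; move a to the remainder.
  leading term b: no divisor's leading term divides it; move b to the remainder.
  leading term c: no divisor's leading term divides it; move c to the remainder.
  remainder a^2 + ab + bc + a + b + c ≠ 0; add h_3 = a^2 + ab + bc + a + b + c to the basis.

The other S-polynomials (S(f_1,h_3), S(f_2,h_3)) all reduce to 0 modulo the current basis, so we have a Gröbner basis.
Inter-reduce: drop elements whose leading term is divisible by another's, tail-reduce, and make monic.
Reduced Gröbner basis: {a^2 + ab + bc + a + b + c, ac + a + b + c, c^2 + a + b + c}.
Label its elements g_1 = a^2 + ab + bc + a + b + c, g_2 = ac + a + b + c, g_3 = c^2 + a + b + c.

Reduce p = ac + a + b + c + 1 modulo G:
  leading term ac: subtract (1)·g_2 from ac + a + b + c + 1 → 1
  leading term 1: no divisor's leading term divides it; move 1 to the remainder.
  normal form = 1.
The normal form is nonzero, so p ∉ I. Since p minus its normal form lies in I, I + (p) = I + (r) where r = 1; decide whether this ideal is the whole ring.
Here r = 1 is a nonzero constant, hence a unit: 1 ∈ I + (p), the Gröbner basis of I + (p) is {1}, and the enlarged system has no common solution — adjoining p is inconsistent.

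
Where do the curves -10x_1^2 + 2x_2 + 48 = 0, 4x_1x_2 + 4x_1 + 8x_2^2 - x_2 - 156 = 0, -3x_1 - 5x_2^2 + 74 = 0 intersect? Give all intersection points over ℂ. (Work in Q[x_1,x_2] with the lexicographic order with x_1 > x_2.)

Compute a lex Gröbner basis by Buchberger's algorithm.
f_1 = -10x_1^2 + 2x_2 + 48, LT = x_1^2.
f_2 = 4x_1x_2 + 4x_1 + 8x_2^2 - x_2 - 156, LT = x_1x_2.
f_3 = -3x_1 - 5x_2^2 + 74, LT = x_1.

S(f_1,f_2): lcm = x_1^2x_2. S = -x_1^2 - 2x_1x_2^2 + 1/4x_1x_2 + 39x_1 - 1/5x_2^2 - 24/5x_2.
  reduce S modulo (f_1, f_2, f_3):
  remainder 4x_2^3 - 1329/20x_2^2 - 1319/16x_2 + 19789/20 ≠ 0; add h_4 = 4x_2^3 - 1329/20x_2^2 - 1319/16x_2 + 19789/20 to the basis.

S(f_1,f_3): lcm = x_1^2. S = -5/3x_1x_2^2 + 74/3x_1 - 1/5x_2 - 24/5.
  reduce S modulo (f_1, f_2, f_3, h_4):
  remainder 319/24x_2^2 + 1879/480x_2 - 23641/120 ≠ 0; add h_5 = 319/24x_2^2 + 1879/480x_2 - 23641/120 to the basis.

S(f_2,f_3): lcm = x_1x_2. S = x_1 - 5/3x_2^3 + 2x_2^2 + 293/12x_2 - 39.
  reduce S modulo (f_1, f_2, f_3, h_4, h_5):
  remainder -287269/153120x_2 - 287269/38280 ≠ 0; add h_6 = -287269/153120x_2 - 287269/38280 to the basis.

The other S-polynomials (S(f_1,h_4), S(f_2,h_4), S(f_3,h_4), S(f_1,h_5), S(f_2,h_5), S(f_3,h_5), S(h_4,h_5), S(f_1,h_6), S(f_2,h_6), S(f_3,h_6), S(h_4,h_6), S(h_5,h_6)) all reduce to 0 modulo the current basis, so we have a Gröbner basis.
Inter-reduce: drop elements whose leading term is divisible by another's, tail-reduce, and make monic.
Reduced Gröbner basis: {x_1 + 2, x_2 + 4}.

The lex basis is triangular: the last element involves only x_2. Solving x_2 + 4 = 0 gives x_2 ∈ {-4}; substituting each value into the earlier elements determines the remaining variables.
  x_2 = -4: the earlier basis element becomes x_1 + 2 = 0, giving x_1 = -2 — point (-2, -4).

{(-2, -4)}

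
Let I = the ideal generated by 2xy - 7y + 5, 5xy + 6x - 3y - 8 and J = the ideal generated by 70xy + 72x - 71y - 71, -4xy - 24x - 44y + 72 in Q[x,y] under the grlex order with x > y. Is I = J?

Yes, the ideals are equal.

For a fixed monomial order, each ideal has a unique reduced Gröbner basis; comparing bases decides equality.
Buchberger on the first generating set:
f_1 = 2xy - 7y + 5, LT = xy.
f_2 = 5xy + 6x - 3y - 8, LT = xy.

S(f_1,f_2): lcm = xy. S = -6/5x - 29/10y + 41/10.
  leading term x: no divisor's leading term divides it; move -6/5x to the remainder.
  leading term y: no divisor's leading term divides it; move -29/10y to the remainder.
  leading term 1: no divisor's leading term divides it; move 41/10 to the remainder.
  remainder -6/5x - 29/10y + 41/10 ≠ 0; add g_3 = -6/5x - 29/10y + 41/10 to the basis.

S(f_1,g_3): lcm = xy. S = -29/12y^2 - 1/12y + 5/2.
  leading term y^2: no divisor's leading term divides it; move -29/12y^2 to the remainder.
  leading term y: no divisor's leading term divides it; move -1/12y to the remainder.
  leading term 1: no divisor's leading term divides it; move 5/2 to the remainder.
  remainder -29/12y^2 - 1/12y + 5/2 ≠ 0; add g_4 = -29/12y^2 - 1/12y + 5/2 to the basis.

The other S-polynomials (S(f_2,g_3), S(f_1,g_4), S(f_2,g_4), S(g_3,g_4)) all reduce to 0 modulo the current basis, so we have a Gröbner basis.
Inter-reduce: drop elements whose leading term is divisible by another's, tail-reduce, and make monic.
Reduced Gröbner basis: {y^2 + 1/29y - 30/29, x + 29/12y - 41/12}.

Buchberger on the second generating set:
h_1 = 70xy + 72x - 71y - 71, LT = xy.
h_2 = -4xy - 24x - 44y + 72, LT = xy.

S(h_1,h_2): lcm = xy. S = -174/35x - 841/70y + 1189/70.
  leading term x: no divisor's leading term divides it; move -174/35x to the remainder.
  leading term y: no divisor's leading term divides it; move -841/70y to the remainder.
  leading term 1: no divisor's leading term divides it; move 1189/70 to the remainder.
  remainder -174/35x - 841/70y + 1189/70 ≠ 0; add k_3 = -174/35x - 841/70y + 1189/70 to the basis.

S(h_1,k_3): lcm = xy. S = -29/12y^2 + 36/35x + 1009/420y - 71/70.
  leading term y^2: no divisor's leading term divides it; move -29/12y^2 to the remainder.
  leading term x: subtract (-6/29)·k_3 from 36/35x + 1009/420y - 71/70 → -1/12y + 5/2
  leading term y: no divisor's leading term divides it; move -1/12y to the remainder.
  leading term 1: no divisor's leading term divides it; move 5/2 to the remainder.
  remainder -29/12y^2 - 1/12y + 5/2 ≠ 0; add k_4 = -29/12y^2 - 1/12y + 5/2 to the basis.

The other S-polynomials (S(h_2,k_3), S(h_1,k_4), S(h_2,k_4), S(k_3,k_4)) all reduce to 0 modulo the current basis, so we have a Gröbner basis.
Inter-reduce: drop elements whose leading term is divisible by another's, tail-reduce, and make monic.
Reduced Gröbner basis: {y^2 + 1/29y - 30/29, x + 29/12y - 41/12}.

Same reduced basis, so the two generating sets span the same ideal.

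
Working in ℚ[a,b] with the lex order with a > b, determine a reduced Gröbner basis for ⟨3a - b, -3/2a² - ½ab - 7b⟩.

G = {a - ⅓b, b² + 21b}

f_1 = 3a - b, LT = a.
f_2 = -3/2a² - ½ab - 7b, LT = a².

S(f_1,f_2): lcm = a². S = -⅔ab - 14/3b.
  leading term ab: subtract (-2/9b)·f_1 from -⅔ab - 14/3b → -2/9b² - 14/3b
  leading term b²: no divisor's leading term divides it; move -2/9b² to the remainder.
  leading term b: no divisor's leading term divides it; move -14/3b to the remainder.
  remainder -2/9b² - 14/3b ≠ 0; add g_3 = -2/9b² - 14/3b to the basis.

S(f_1,g_3): leading monomials are coprime, so the S-polynomial reduces to 0 (Buchberger's first criterion).
S(f_2,g_3): leading monomials are coprime, so the S-polynomial reduces to 0 (Buchberger's first criterion).
Every S-polynomial of the final basis reduces to 0, so we have a Gröbner basis.
Inter-reduce: drop elements whose leading term is divisible by another's, tail-reduce, and make monic.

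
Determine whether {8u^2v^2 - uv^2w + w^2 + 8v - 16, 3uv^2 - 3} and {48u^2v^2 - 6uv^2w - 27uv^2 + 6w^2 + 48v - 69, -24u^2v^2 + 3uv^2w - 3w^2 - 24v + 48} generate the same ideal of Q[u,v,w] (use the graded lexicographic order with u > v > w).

Yes, the ideals are equal.

Two ideals are equal iff their reduced Gröbner bases coincide (the reduced basis is unique for a fixed ordering).
Buchberger on the first generating set:
f_1 = 8u^2v^2 - uv^2w + w^2 + 8v - 16, LT = u^2v^2.
f_2 = 3uv^2 - 3, LT = uv^2.

S(f_1,f_2): lcm = u^2v^2. S = -1/8uv^2w + 1/8w^2 + u + v - 2.
  reduce S modulo (f_1, f_2):
  remainder 1/8w^2 + u + v - 1/8w - 2 ≠ 0; add g_3 = 1/8w^2 + u + v - 1/8w - 2 to the basis.

The other S-polynomials (S(f_1,g_3), S(f_2,g_3)) all reduce to 0 modulo the current basis, so we have a Gröbner basis.
Inter-reduce: drop elements whose leading term is divisible by another's, tail-reduce, and make monic.
Reduced Gröbner basis: {uv^2 - 1, w^2 + 8u + 8v - w - 16}.

Buchberger on the second generating set:
h_1 = 48u^2v^2 - 6uv^2w - 27uv^2 + 6w^2 + 48v - 69, LT = u^2v^2.
h_2 = -24u^2v^2 + 3uv^2w - 3w^2 - 24v + 48, LT = u^2v^2.

S(h_1,h_2): lcm = u^2v^2. S = -9/16uv^2 + 9/16.
  reduce S modulo (h_1, h_2):
  remainder -9/16uv^2 + 9/16 ≠ 0; add k_3 = -9/16uv^2 + 9/16 to the basis.

S(h_1,k_3): lcm = u^2v^2. S = -1/8uv^2w - 9/16uv^2 + 1/8w^2 + u + v - 23/16.
  reduce S modulo (h_1, h_2, k_3):
  remainder 1/8w^2 + u + v - 1/8w - 2 ≠ 0; add k_4 = 1/8w^2 + u + v - 1/8w - 2 to the basis.

The other S-polynomials (S(h_2,k_3), S(h_1,k_4), S(h_2,k_4), S(k_3,k_4)) all reduce to 0 modulo the current basis, so we have a Gröbner basis.
Inter-reduce: drop elements whose leading term is divisible by another's, tail-reduce, and make monic.
Reduced Gröbner basis: {uv^2 - 1, w^2 + 8u + 8v - w - 16}.

These coincide, so the ideals are equal.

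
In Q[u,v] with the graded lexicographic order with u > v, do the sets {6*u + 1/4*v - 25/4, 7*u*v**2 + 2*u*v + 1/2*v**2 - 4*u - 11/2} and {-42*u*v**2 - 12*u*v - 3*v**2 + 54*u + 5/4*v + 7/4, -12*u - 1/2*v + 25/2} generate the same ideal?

Yes, the ideals are equal.

For a fixed monomial order, each ideal has a unique reduced Gröbner basis; comparing bases decides equality.
Buchberger on the first generating set:
f_1 = 6*u + 1/4*v - 25/4, LT = u.
f_2 = 7*u*v**2 + 2*u*v + 1/2*v**2 - 4*u - 11/2, LT = u*v**2.

S(f_1,f_2): lcm = u*v**2. S = 1/24*v**3 - 2/7*u*v - 187/168*v**2 + 4/7*u + 11/14.
  reduce S modulo (f_1, f_2):
  remainder 1/24*v**3 - 185/168*v**2 - 9/28*v + 29/21 ≠ 0; add g_3 = 1/24*v**3 - 185/168*v**2 - 9/28*v + 29/21 to the basis.

The other S-polynomials (S(f_1,g_3), S(f_2,g_3)) all reduce to 0 modulo the current basis, so we have a Gröbner basis.
Inter-reduce: drop elements whose leading term is divisible by another's, tail-reduce, and make monic.
Reduced Gröbner basis: {v**3 - 185/7*v**2 - 54/7*v + 232/7, u + 1/24*v - 25/24}.

Buchberger on the second generating set:
h_1 = -42*u*v**2 - 12*u*v - 3*v**2 + 54*u + 5/4*v + 7/4, LT = u*v**2.
h_2 = -12*u - 1/2*v + 25/2, LT = u.

S(h_1,h_2): lcm = u*v**2. S = -1/24*v**3 + 2/7*u*v + 187/168*v**2 - 9/7*u - 5/168*v - 1/24.
  reduce S modulo (h_1, h_2):
  remainder -1/24*v**3 + 185/168*v**2 + 9/28*v - 29/21 ≠ 0; add k_3 = -1/24*v**3 + 185/168*v**2 + 9/28*v - 29/21 to the basis.

The other S-polynomials (S(h_1,k_3), S(h_2,k_3)) all reduce to 0 modulo the current basis, so we have a Gröbner basis.
Inter-reduce: drop elements whose leading term is divisible by another's, tail-reduce, and make monic.
Reduced Gröbner basis: {v**3 - 185/7*v**2 - 54/7*v + 232/7, u + 1/24*v - 25/24}.

Same reduced basis, so the two generating sets span the same ideal.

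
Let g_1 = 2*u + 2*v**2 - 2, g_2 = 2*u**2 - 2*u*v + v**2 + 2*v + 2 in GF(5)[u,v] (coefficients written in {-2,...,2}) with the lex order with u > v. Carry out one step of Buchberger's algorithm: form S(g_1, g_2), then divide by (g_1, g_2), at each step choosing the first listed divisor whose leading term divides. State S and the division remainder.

lcm(LM(g_1), LM(g_2)) = u**2.
S = (lcm/LT(g_1))·g_1 − (lcm/LT(g_2))·g_2 = u*v**2 + u*v - u + 2*v**2 - v - 1.
Reduce S modulo (g_1, g_2) in that order:
  leading term u*v**2: subtract (-2*v**2)·g_1 from u*v**2 + u*v - u + 2*v**2 - v - 1 → u*v - u - v**4 - 2*v**2 - v - 1
  leading term u*v: subtract (-2*v)·g_1 from u*v - u - v**4 - 2*v**2 - v - 1 → -u - v**4 - v**3 - 2*v**2 - 1
  leading term u: subtract (2)·g_1 from -u - v**4 - v**3 - 2*v**2 - 1 → -v**4 - v**3 - v**2 - 2
  leading term v**4: no divisor's leading term divides it; move -v**4 to the remainder.
  leading term v**3: no divisor's leading term divides it; move -v**3 to the remainder.
  leading term v**2: no divisor's leading term divides it; move -v**2 to the remainder.
  leading term 1: no divisor's leading term divides it; move -2 to the remainder.
The remainder -v**4 - v**3 - v**2 - 2 is nonzero, so it would be added as the next basis element.

S(g_1, g_2) = u*v**2 + u*v - u + 2*v**2 - v - 1; remainder on division = -v**4 - v**3 - v**2 - 2.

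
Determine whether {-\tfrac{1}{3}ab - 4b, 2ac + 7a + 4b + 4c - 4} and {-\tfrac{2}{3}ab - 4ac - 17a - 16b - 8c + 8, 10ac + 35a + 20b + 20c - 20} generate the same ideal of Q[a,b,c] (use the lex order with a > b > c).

Two ideals are equal iff their reduced Gröbner bases coincide (the reduced basis is unique for a fixed ordering).
Buchberger on the first generating set:
f_1 = -\tfrac{1}{3}ab - 4b, LT = ab.
f_2 = 2ac + 7a + 4b + 4c - 4, LT = ac.

S(f_1,f_2): lcm = abc. S = -\tfrac{7}{2}ab - 2b^{2} + 10bc + 2b.
  leading term ab: subtract (\tfrac{21}{2})·f_1 from -\tfrac{7}{2}ab - 2b^{2} + 10bc + 2b → -2b^{2} + 10bc + 44b
  leading term b^{2}: no divisor's leading term divides it; move -2b^{2} to the remainder.
  leading term bc: no divisor's leading term divides it; move 10bc to the remainder.
  leading term b: no divisor's leading term divides it; move 44b to the remainder.
  remainder -2b^{2} + 10bc + 44b ≠ 0; add g_3 = -2b^{2} + 10bc + 44b to the basis.

S(f_1,g_3): lcm = ab^{2}. S = 5abc + 22ab + 12b^{2}.
  leading term abc: subtract (-15c)·f_1 from 5abc + 22ab + 12b^{2} → 22ab + 12b^{2} - 60bc
  leading term ab: subtract (-66)·f_1 from 22ab + 12b^{2} - 60bc → 12b^{2} - 60bc - 264b
  leading term b^{2}: subtract (-6)·g_3 from 12b^{2} - 60bc - 264b → 0
  remainder 0.

S(f_2,g_3): leading monomials are coprime, so the S-polynomial reduces to 0 (Buchberger's first criterion).
Every S-polynomial of the final basis reduces to 0, so we have a Gröbner basis.
Inter-reduce: drop elements whose leading term is divisible by another's, tail-reduce, and make monic.
Reduced Gröbner basis: {ab + 12b, ac + \tfrac{7}{2}a + 2b + 2c - 2, b^{2} - 5bc - 22b}.

Buchberger on the second generating set:
h_1 = -\tfrac{2}{3}ab - 4ac - 17a - 16b - 8c + 8, LT = ab.
h_2 = 10ac + 35a + 20b + 20c - 20, LT = ac.

S(h_1,h_2): lcm = abc. S = -\tfrac{7}{2}ab + 6ac^{2} + \tfrac{51}{2}ac - 2b^{2} + 22bc + 2b + 12c^{2} - 12c.
  leading term ab: subtract (\tfrac{21}{4})·h_1 from -\tfrac{7}{2}ab + 6ac^{2} + \tfrac{51}{2}ac - 2b^{2} + 22bc + 2b + 12c^{2} - 12c → 6ac^{2} + \tfrac{93}{2}ac + \tfrac{357}{4}a - 2b^{2} + 22bc + 86b + 12c^{2} + 30c - 42
  leading term ac^{2}: subtract (\tfrac{3}{5}c)·h_2 from 6ac^{2} + \tfrac{93}{2}ac + \tfrac{357}{4}a - 2b^{2} + 22bc + 86b + 12c^{2} + 30c - 42 → \tfrac{51}{2}ac + \tfrac{357}{4}a - 2b^{2} + 10bc + 86b + 42c - 42
  leading term ac: subtract (\tfrac{51}{20})·h_2 from \tfrac{51}{2}ac + \tfrac{357}{4}a - 2b^{2} + 10bc + 86b + 42c - 42 → -2b^{2} + 10bc + 35b - 9c + 9
  leading term b^{2}: no divisor's leading term divides it; move -2b^{2} to the remainder.
  leading term bc: no divisor's leading term divides it; move 10bc to the remainder.
  leading term b: no divisor's leading term divides it; move 35b to the remainder.
  leading term c: no divisor's leading term divides it; move -9c to the remainder.
  leading term 1: no divisor's leading term divides it; move 9 to the remainder.
  remainder -2b^{2} + 10bc + 35b - 9c + 9 ≠ 0; add k_3 = -2b^{2} + 10bc + 35b - 9c + 9 to the basis.

S(h_1,k_3): lcm = ab^{2}. S = 11abc + 43ab - \tfrac{9}{2}ac + \tfrac{9}{2}a + 24b^{2} + 12bc - 12b.
  leading term abc: subtract (-\tfrac{33}{2}c)·h_1 from 11abc + 43ab - \tfrac{9}{2}ac + \tfrac{9}{2}a + 24b^{2} + 12bc - 12b → 43ab - 66ac^{2} - 285ac + \tfrac{9}{2}a + 24b^{2} - 252bc - 12b - 132c^{2} + 132c
  leading term ab: subtract (-\tfrac{129}{2})·h_1 from 43ab - 66ac^{2} - 285ac + \tfrac{9}{2}a + 24b^{2} - 252bc - 12b - 132c^{2} + 132c → -66ac^{2} - 543ac - 1092a + 24b^{2} - 252bc - 1044b - 132c^{2} - 384c + 516
  leading term ac^{2}: subtract (-\tfrac{33}{5}c)·h_2 from -66ac^{2} - 543ac - 1092a + 24b^{2} - 252bc - 1044b - 132c^{2} - 384c + 516 → -312ac - 1092a + 24b^{2} - 120bc - 1044b - 516c + 516
  leading term ac: subtract (-\tfrac{156}{5})·h_2 from -312ac - 1092a + 24b^{2} - 120bc - 1044b - 516c + 516 → 24b^{2} - 120bc - 420b + 108c - 108
  leading term b^{2}: subtract (-12)·k_3 from 24b^{2} - 120bc - 420b + 108c - 108 → 0
  remainder 0.

S(h_2,k_3): leading monomials are coprime, so the S-polynomial reduces to 0 (Buchberger's first criterion).
Every S-polynomial of the final basis reduces to 0, so we have a Gröbner basis.
Inter-reduce: drop elements whose leading term is divisible by another's, tail-reduce, and make monic.
Reduced Gröbner basis: {ab + \tfrac{9}{2}a + 12b, ac + \tfrac{7}{2}a + 2b + 2c - 2, b^{2} - 5bc - \tfrac{35}{2}b + \tfrac{9}{2}c - \tfrac{9}{2}}.

These differ, so the ideals are not equal.
The same test decides containment: I ⊆ J iff every generator of I reduces to 0 modulo a Gröbner basis of J.

No, the ideals differ.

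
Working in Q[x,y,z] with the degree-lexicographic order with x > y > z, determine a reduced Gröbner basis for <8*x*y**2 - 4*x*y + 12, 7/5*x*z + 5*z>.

f_1 = 8*x*y**2 - 4*x*y + 12, LT = x*y**2.
f_2 = 7/5*x*z + 5*z, LT = x*z.

S(f_1,f_2): lcm = x*y**2*z. S = -1/2*x*y*z - 25/7*y**2*z + 3/2*z.
  leading term x*y*z: subtract (-5/14*y)·f_2 from -1/2*x*y*z - 25/7*y**2*z + 3/2*z → -25/7*y**2*z + 25/14*y*z + 3/2*z
  leading term y**2*z: no divisor's leading term divides it; move -25/7*y**2*z to the remainder.
  leading term y*z: no divisor's leading term divides it; move 25/14*y*z to the remainder.
  leading term z: no divisor's leading term divides it; move 3/2*z to the remainder.
  remainder -25/7*y**2*z + 25/14*y*z + 3/2*z ≠ 0; add g_3 = -25/7*y**2*z + 25/14*y*z + 3/2*z to the basis.

S(f_1,g_3): lcm = x*y**2*z. S = 21/50*x*z + 3/2*z.
  leading term x*z: subtract (3/10)·f_2 from 21/50*x*z + 3/2*z → 0
  remainder 0.

S(f_2,g_3): lcm = x*y**2*z. S = 1/2*x*y*z + 25/7*y**2*z + 21/50*x*z.
  leading term x*y*z: subtract (5/14*y)·f_2 from 1/2*x*y*z + 25/7*y**2*z + 21/50*x*z → 25/7*y**2*z + 21/50*x*z - 25/14*y*z
  leading term y**2*z: subtract (-1)·g_3 from 25/7*y**2*z + 21/50*x*z - 25/14*y*z → 21/50*x*z + 3/2*z
  leading term x*z: subtract (3/10)·f_2 from 21/50*x*z + 3/2*z → 0
  remainder 0.

Every S-polynomial of the final basis reduces to 0, so we have a Gröbner basis.

G = {x*y**2 - 1/2*x*y + 3/2, y**2*z - 1/2*y*z - 21/50*z, x*z + 25/7*z}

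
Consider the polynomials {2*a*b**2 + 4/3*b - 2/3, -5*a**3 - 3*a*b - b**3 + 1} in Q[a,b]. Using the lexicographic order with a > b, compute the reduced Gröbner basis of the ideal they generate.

f_1 = 2*a*b**2 + 4/3*b - 2/3, LT = a*b**2.
f_2 = -5*a**3 - 3*a*b - b**3 + 1, LT = a**3.

S(f_1,f_2): lcm = a**3*b**2. S = 2/3*a**2*b - 1/3*a**2 - 3/5*a*b**3 - 1/5*b**5 + 1/5*b**2.
  reduce S modulo (f_1, f_2):
  remainder 2/3*a**2*b - 1/3*a**2 - 1/5*b**5 + 3/5*b**2 - 1/5*b ≠ 0; add g_3 = 2/3*a**2*b - 1/3*a**2 - 1/5*b**5 + 3/5*b**2 - 1/5*b to the basis.

S(f_1,g_3): lcm = a**2*b**2. S = 1/2*a**2*b + 2/3*a*b - 1/3*a + 3/10*b**6 - 9/10*b**3 + 3/10*b**2.
  reduce S modulo (f_1, f_2, g_3):
  remainder 1/4*a**2 + 2/3*a*b - 1/3*a + 3/10*b**6 + 3/20*b**5 - 9/10*b**3 - 3/20*b**2 + 3/20*b ≠ 0; add g_4 = 1/4*a**2 + 2/3*a*b - 1/3*a + 3/10*b**6 + 3/20*b**5 - 9/10*b**3 - 3/20*b**2 + 3/20*b to the basis.

S(f_1,g_4): lcm = a**2*b**2. S = -8/3*a*b**3 + 4/3*a*b**2 + 2/3*a*b - 1/3*a - 6/5*b**8 - 3/5*b**7 + 18/5*b**5 + 3/5*b**4 - 3/5*b**3.
  reduce S modulo (f_1, f_2, g_3, g_4):
  remainder 2/3*a*b - 1/3*a - 6/5*b**8 - 3/5*b**7 + 18/5*b**5 + 3/5*b**4 - 3/5*b**3 + 16/9*b**2 - 16/9*b + 4/9 ≠ 0; add g_5 = 2/3*a*b - 1/3*a - 6/5*b**8 - 3/5*b**7 + 18/5*b**5 + 3/5*b**4 - 3/5*b**3 + 16/9*b**2 - 16/9*b + 4/9 to the basis.

S(g_3,g_4): lcm = a**2*b. S = -1/2*a**2 - 8/3*a*b**2 + 4/3*a*b - 6/5*b**7 - 3/5*b**6 - 3/10*b**5 + 18/5*b**4 + 3/5*b**3 + 3/10*b**2 - 3/10*b.
  reduce S modulo (f_1, f_2, g_3, g_4, g_5):
  remainder 2/3*a + 24/5*b**8 + 6/5*b**7 - 72/5*b**5 + 6/5*b**4 + 6/5*b**3 - 64/9*b**2 + 80/9*b - 8/3 ≠ 0; add g_6 = 2/3*a + 24/5*b**8 + 6/5*b**7 - 72/5*b**5 + 6/5*b**4 + 6/5*b**3 - 64/9*b**2 + 80/9*b - 8/3 to the basis.

S(f_1,g_5): lcm = a*b**2. S = 1/2*a*b + 9/5*b**9 + 9/10*b**8 - 27/5*b**6 - 9/10*b**5 + 9/10*b**4 - 8/3*b**3 + 8/3*b**2 - 1/3.
  reduce S modulo (f_1, f_2, g_3, g_4, g_5, g_6):
  remainder 9/5*b**9 - 27/5*b**6 + 9/5*b**5 - 8/3*b**3 + 4*b**2 - 2*b + 1/3 ≠ 0; add g_7 = 9/5*b**9 - 27/5*b**6 + 9/5*b**5 - 8/3*b**3 + 4*b**2 - 2*b + 1/3 to the basis.

The other S-polynomials (S(f_2,g_3), S(f_2,g_4), S(f_2,g_5), S(g_3,g_5), S(g_4,g_5), S(f_1,g_6), S(f_2,g_6), S(g_3,g_6), S(g_4,g_6), S(g_5,g_6), S(f_1,g_7), S(f_2,g_7), S(g_3,g_7), S(g_4,g_7), S(g_5,g_7), S(g_6,g_7)) all reduce to 0 modulo the current basis, so we have a Gröbner basis.
Inter-reduce: drop elements whose leading term is divisible by another's, tail-reduce, and make monic.

G = {a + 36/5*b**8 + 9/5*b**7 - 108/5*b**5 + 9/5*b**4 + 9/5*b**3 - 32/3*b**2 + 40/3*b - 4, b**9 - 3*b**6 + b**5 - 40/27*b**3 + 20/9*b**2 - 10/9*b + 5/27}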